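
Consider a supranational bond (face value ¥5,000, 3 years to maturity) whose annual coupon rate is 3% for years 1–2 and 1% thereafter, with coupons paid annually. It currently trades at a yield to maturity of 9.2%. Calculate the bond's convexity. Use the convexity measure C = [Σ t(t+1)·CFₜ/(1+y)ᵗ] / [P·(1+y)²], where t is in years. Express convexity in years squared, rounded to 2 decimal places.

With y = 0.092:
  t   CF        PV=CF/(1+0.092)^t    t·PV        t(t+1)·PV
  1       150.00       137.3626       137.3626         274.7253
  2       150.00       125.7900       251.5799         754.7398
  3     5,050.00     3,878.1398    11,634.4195      46,537.6779
  Σ                  4,141.2924    12,023.3620      47,567.1429
P = 4,141.2924.
Convexity = Σ t(t+1)·PV / [P·(1+y)²] = 47,567.1429 / (4,141.2924 × 1.192464) = 9.63221.

9.63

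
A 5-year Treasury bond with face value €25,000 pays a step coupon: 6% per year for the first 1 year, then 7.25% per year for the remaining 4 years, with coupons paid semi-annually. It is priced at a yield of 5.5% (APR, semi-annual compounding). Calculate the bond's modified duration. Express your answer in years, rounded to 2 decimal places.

4.24 years

Periodic yield y = 0.0275. First find Macaulay duration:
  t   CF        PV=CF/(1+0.0275)^t    t·PV
  1       750.00       729.9270       729.9270
  2       750.00       710.3912     1,420.7825
  3       906.25       835.4155     2,506.2465
  4       906.25       813.0564     3,252.2258
  5       906.25       791.2958     3,956.4791
  6       906.25       770.1176     4,620.7055
  7       906.25       749.5062     5,246.5431
  8       906.25       729.4464     5,835.5711
  9       906.25       709.9235     6,389.3114
  10   25,906.25    19,750.8707   197,508.7074
  Σ                 26,589.9504   231,466.4993
P = 26,589.9504; Macaulay duration = 231,466.4993 / 26,589.9504 = 8.70504 half-year periods = 4.35252 years.
Modified duration = D_Mac / (1 + y) = 4.35252 / 1.0275 = 4.23603 years.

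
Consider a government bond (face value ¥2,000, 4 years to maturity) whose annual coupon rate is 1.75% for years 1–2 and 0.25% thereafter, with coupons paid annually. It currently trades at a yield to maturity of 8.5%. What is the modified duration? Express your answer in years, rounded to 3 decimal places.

3.589 years

Periodic yield y = 0.085. First find Macaulay duration:
  t   CF        PV=CF/(1+0.085)^t    t·PV
  1        35.00        32.2581        32.2581
  2        35.00        29.7309        59.4619
  3         5.00         3.9145        11.7436
  4     2,005.00     1,446.7564     5,787.0258
  Σ                  1,512.6600     5,890.4893
P = 1,512.6600; Macaulay duration = 5,890.4893 / 1,512.6600 = 3.89413 years.
Modified duration = D_Mac / (1 + y) = 3.89413 / 1.085 = 3.58906 years.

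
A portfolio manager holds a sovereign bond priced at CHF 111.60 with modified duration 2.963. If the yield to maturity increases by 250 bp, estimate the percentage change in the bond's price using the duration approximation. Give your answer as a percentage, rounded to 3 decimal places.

-7.408%

Duration approximation: ΔP/P ≈ -D_mod · Δy = -2.963 × (+0.025) = -0.074075.
As a percentage: -7.4075%.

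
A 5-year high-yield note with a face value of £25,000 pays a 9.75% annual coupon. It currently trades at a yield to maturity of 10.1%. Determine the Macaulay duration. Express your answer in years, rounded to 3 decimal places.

Periodic yield y = 0.101. Discount each cash flow and weight by its year:
  t   CF        PV=CF/(1+0.101)^t    t·PV
  1     2,437.50     2,213.8965     2,213.8965
  2     2,437.50     2,010.8051     4,021.6103
  3     2,437.50     1,826.3444     5,479.0331
  4     2,437.50     1,658.8050     6,635.2202
  5    27,437.50    16,959.3008    84,796.5039
  Σ                 24,669.1518   103,146.2639
Price P = Σ PV = 24,669.1518.
Macaulay duration = Σ(t·PV) / P = 103,146.2639 / 24,669.1518 = 4.18118 years.

4.181 years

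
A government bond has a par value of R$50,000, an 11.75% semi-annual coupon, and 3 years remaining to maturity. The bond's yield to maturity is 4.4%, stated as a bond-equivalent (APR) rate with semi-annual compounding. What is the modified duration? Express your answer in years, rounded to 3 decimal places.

2.595 years

Periodic yield y = 0.022. First find Macaulay duration:
  t   CF        PV=CF/(1+0.022)^t    t·PV
  1     2,937.50     2,874.2661     2,874.2661
  2     2,937.50     2,812.3935     5,624.7870
  3     2,937.50     2,751.8527     8,255.5582
  4     2,937.50     2,692.6152    10,770.4608
  5     2,937.50     2,634.6528    13,173.2642
  6    52,937.50    46,457.7372   278,746.4232
  Σ                 60,223.5176   319,444.7594
P = 60,223.5176; Macaulay duration = 319,444.7594 / 60,223.5176 = 5.30432 half-year periods = 2.65216 years.
Modified duration = D_Mac / (1 + y) = 2.65216 / 1.022 = 2.59507 years.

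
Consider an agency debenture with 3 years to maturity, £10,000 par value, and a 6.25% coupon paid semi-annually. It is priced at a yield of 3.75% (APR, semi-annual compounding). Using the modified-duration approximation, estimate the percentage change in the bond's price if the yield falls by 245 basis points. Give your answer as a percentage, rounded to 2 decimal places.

Periodic yield y = 0.01875. Modified duration first:
  t   CF        PV=CF/(1+0.01875)^t    t·PV
  1       312.50       306.7485       306.7485
  2       312.50       301.1028       602.2056
  3       312.50       295.5610       886.6831
  4       312.50       290.1212     1,160.4850
  5       312.50       284.7816     1,423.9080
  6    10,312.50     9,224.8270    55,348.9621
  Σ                 10,703.1421    59,728.9922
P = 10,703.1421; D_Mac = 5.58051 half-year periods = 2.79026 yrs; D_mod = 2.79026/(1+0.01875) = 2.73890 yrs.
ΔP/P ≈ -D_mod · Δy = -2.73890 × (-0.0245) = +0.067103 = +6.7103%.

+6.71%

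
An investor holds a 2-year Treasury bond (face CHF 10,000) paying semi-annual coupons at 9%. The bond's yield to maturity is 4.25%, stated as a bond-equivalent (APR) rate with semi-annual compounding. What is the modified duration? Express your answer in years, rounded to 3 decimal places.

Periodic yield y = 0.02125. First find Macaulay duration:
  t   CF        PV=CF/(1+0.02125)^t    t·PV
  1       450.00       440.6365       440.6365
  2       450.00       431.4678       862.9356
  3       450.00       422.4899     1,267.4696
  4    10,450.00     9,607.0049    38,428.0196
  Σ                 10,901.5990    40,999.0613
P = 10,901.5990; Macaulay duration = 40,999.0613 / 10,901.5990 = 3.76083 half-year periods = 1.88042 years.
Modified duration = D_Mac / (1 + y) = 1.88042 / 1.02125 = 1.84129 years.

1.841 years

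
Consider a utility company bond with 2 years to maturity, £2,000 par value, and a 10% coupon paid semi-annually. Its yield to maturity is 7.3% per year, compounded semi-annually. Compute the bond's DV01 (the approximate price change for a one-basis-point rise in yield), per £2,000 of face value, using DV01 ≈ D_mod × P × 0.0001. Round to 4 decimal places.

£0.3777

Periodic yield y = 0.0365.
  t   CF        PV=CF/(1+0.0365)^t    t·PV
  1       100.00        96.4785        96.4785
  2       100.00        93.0811       186.1621
  3       100.00        89.8033       269.4098
  4     2,100.00     1,819.4581     7,277.8326
  Σ                  2,098.8210     7,829.8830
P = 2,098.8210; D_Mac = 3.73061 half-year periods = 1.86531 yrs; D_mod = 1.79962 yrs.
DV01 ≈ 1.79962 × 2,098.8210 × 0.0001 = 0.377708.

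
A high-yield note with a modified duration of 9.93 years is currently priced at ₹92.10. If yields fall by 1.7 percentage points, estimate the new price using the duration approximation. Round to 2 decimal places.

Duration approximation: ΔP/P ≈ -D_mod · Δy = -9.93 × (-0.017) = +0.168810.
New price ≈ 92.10 × (1 + 0.168810) = 107.647401.

₹107.65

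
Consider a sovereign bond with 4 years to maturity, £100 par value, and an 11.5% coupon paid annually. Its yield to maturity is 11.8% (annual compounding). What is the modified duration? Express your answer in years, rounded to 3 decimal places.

Periodic yield y = 0.118. First find Macaulay duration:
  t   CF        PV=CF/(1+0.118)^t    t·PV
  1        11.50        10.2862        10.2862
  2        11.50         9.2006        18.4011
  3        11.50         8.2295        24.6884
  4       111.50        71.3687       285.4747
  Σ                     99.0849       338.8505
P = 99.0849; Macaulay duration = 338.8505 / 99.0849 = 3.41980 years.
Modified duration = D_Mac / (1 + y) = 3.41980 / 1.118 = 3.05885 years.

3.059 years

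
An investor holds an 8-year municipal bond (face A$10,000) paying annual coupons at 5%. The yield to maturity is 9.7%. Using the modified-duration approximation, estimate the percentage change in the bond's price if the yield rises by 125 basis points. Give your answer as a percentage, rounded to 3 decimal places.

Periodic yield y = 0.097. Modified duration first:
  t   CF        PV=CF/(1+0.097)^t    t·PV
  1       500.00       455.7885       455.7885
  2       500.00       415.4863       830.9727
  3       500.00       378.7478     1,136.2434
  4       500.00       345.2578     1,381.0312
  5       500.00       314.7291     1,573.6454
  6       500.00       286.8998     1,721.3988
  7       500.00       261.5313     1,830.7188
  8    10,500.00     5,006.5237    40,052.1898
  Σ                  7,464.9643    48,981.9886
P = 7,464.9643; D_Mac = 6.56158 yrs; D_mod = 6.56158/(1+0.097) = 5.98139 yrs.
ΔP/P ≈ -D_mod · Δy = -5.98139 × (+0.0125) = -0.074767 = -7.4767%.

-7.477%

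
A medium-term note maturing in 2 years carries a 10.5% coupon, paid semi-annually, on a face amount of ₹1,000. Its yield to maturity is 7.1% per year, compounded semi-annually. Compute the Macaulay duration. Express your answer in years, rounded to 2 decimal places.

Periodic yield y = 0.0355. Discount each cash flow and weight by its period:
  t   CF        PV=CF/(1+0.0355)^t    t·PV
  1        52.50        50.7001        50.7001
  2        52.50        48.9620        97.9240
  3        52.50        47.2834       141.8503
  4     1,052.50       915.4227     3,661.6909
  Σ                  1,062.3683     3,952.1653
Price P = Σ PV = 1,062.3683.
Macaulay duration = Σ(t·PV) / P = 3,952.1653 / 1,062.3683 = 3.72015 half-year periods.
In years: 3.72015 / 2 = 1.86007 years.

1.86 years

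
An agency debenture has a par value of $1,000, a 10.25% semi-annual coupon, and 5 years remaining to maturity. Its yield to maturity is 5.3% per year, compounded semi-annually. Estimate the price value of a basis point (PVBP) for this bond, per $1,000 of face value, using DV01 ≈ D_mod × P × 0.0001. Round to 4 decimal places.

Periodic yield y = 0.0265.
  t   CF        PV=CF/(1+0.0265)^t    t·PV
  1        51.25        49.9269        49.9269
  2        51.25        48.6380        97.2761
  3        51.25        47.3824       142.1472
  4        51.25        46.1592       184.6367
  5        51.25        44.9675       224.8377
  6        51.25        43.8067       262.8400
  7        51.25        42.6758       298.7303
  8        51.25        41.5740       332.5923
  9        51.25        40.5008       364.5069
  10    1,051.25       809.3129     8,093.1292
  Σ                  1,214.9442    10,050.6232
P = 1,214.9442; D_Mac = 8.27250 half-year periods = 4.13625 yrs; D_mod = 4.02947 yrs.
DV01 ≈ 4.02947 × 1,214.9442 × 0.0001 = 0.489558.

$0.4896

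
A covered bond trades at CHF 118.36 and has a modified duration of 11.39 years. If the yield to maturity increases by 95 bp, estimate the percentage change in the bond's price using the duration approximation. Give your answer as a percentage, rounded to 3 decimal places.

Duration approximation: ΔP/P ≈ -D_mod · Δy = -11.39 × (+0.0095) = -0.108205.
As a percentage: -10.8205%.

-10.821%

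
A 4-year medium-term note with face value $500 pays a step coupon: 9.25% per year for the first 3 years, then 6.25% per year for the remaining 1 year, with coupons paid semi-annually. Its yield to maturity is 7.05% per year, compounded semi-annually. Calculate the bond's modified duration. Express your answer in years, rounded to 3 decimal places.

Periodic yield y = 0.03525. First find Macaulay duration:
  t   CF        PV=CF/(1+0.03525)^t    t·PV
  1       23.125        22.3376        22.3376
  2       23.125        21.5770        43.1540
  3       23.125        20.8423        62.5270
  4       23.125        20.1326        80.5306
  5       23.125        19.4471        97.2357
  6       23.125        18.7850       112.7098
  7       15.625        12.2604        85.8225
  8      515.625       390.8157     3,126.5260
  Σ                    526.1978     3,630.8431
P = 526.1978; Macaulay duration = 3,630.8431 / 526.1978 = 6.90015 half-year periods = 3.45007 years.
Modified duration = D_Mac / (1 + y) = 3.45007 / 1.03525 = 3.33260 years.

3.333 years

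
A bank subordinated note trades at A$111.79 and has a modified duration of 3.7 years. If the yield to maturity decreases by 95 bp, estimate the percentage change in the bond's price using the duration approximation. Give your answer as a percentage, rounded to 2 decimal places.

+3.52%

Duration approximation: ΔP/P ≈ -D_mod · Δy = -3.7 × (-0.0095) = +0.035150.
As a percentage: +3.5150%.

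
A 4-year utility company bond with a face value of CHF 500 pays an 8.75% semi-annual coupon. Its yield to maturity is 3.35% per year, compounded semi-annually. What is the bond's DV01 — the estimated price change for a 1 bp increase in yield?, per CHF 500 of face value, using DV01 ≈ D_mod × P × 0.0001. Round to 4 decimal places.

CHF 0.2075

Periodic yield y = 0.01675.
  t   CF        PV=CF/(1+0.01675)^t    t·PV
  1       21.875        21.5146        21.5146
  2       21.875        21.1602        42.3204
  3       21.875        20.8116        62.4348
  4       21.875        20.4688        81.8750
  5       21.875        20.1315       100.6577
  6       21.875        19.7999       118.7994
  7       21.875        19.4737       136.3160
  8      521.875       456.9335     3,655.4684
  Σ                    600.2939     4,219.3863
P = 600.2939; D_Mac = 7.02887 half-year periods = 3.51443 yrs; D_mod = 3.45654 yrs.
DV01 ≈ 3.45654 × 600.2939 × 0.0001 = 0.207494.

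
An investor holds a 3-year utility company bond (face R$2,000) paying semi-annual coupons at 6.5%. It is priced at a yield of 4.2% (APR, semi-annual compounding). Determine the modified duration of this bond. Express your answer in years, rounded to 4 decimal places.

Periodic yield y = 0.021. First find Macaulay duration:
  t   CF        PV=CF/(1+0.021)^t    t·PV
  1        65.00        63.6631        63.6631
  2        65.00        62.3536       124.7073
  3        65.00        61.0712       183.2135
  4        65.00        59.8150       239.2602
  5        65.00        58.5848       292.9238
  6     2,065.00     1,822.9116    10,937.4695
  Σ                  2,128.3993    11,841.2373
P = 2,128.3993; Macaulay duration = 11,841.2373 / 2,128.3993 = 5.56345 half-year periods = 2.78172 years.
Modified duration = D_Mac / (1 + y) = 2.78172 / 1.021 = 2.72451 years.

2.7245 years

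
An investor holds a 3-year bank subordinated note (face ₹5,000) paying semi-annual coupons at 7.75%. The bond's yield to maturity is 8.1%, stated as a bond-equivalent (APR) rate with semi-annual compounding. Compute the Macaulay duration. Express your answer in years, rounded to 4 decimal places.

2.7323 years

Periodic yield y = 0.0405. Discount each cash flow and weight by its period:
  t   CF        PV=CF/(1+0.0405)^t    t·PV
  1       193.75       186.2086       186.2086
  2       193.75       178.9606       357.9213
  3       193.75       171.9949       515.9846
  4       193.75       165.3002       661.2008
  5       193.75       158.8661       794.3306
  6     5,193.75     4,092.8755    24,557.2530
  Σ                  4,954.2059    27,072.8988
Price P = Σ PV = 4,954.2059.
Macaulay duration = Σ(t·PV) / P = 27,072.8988 / 4,954.2059 = 5.46463 half-year periods.
In years: 5.46463 / 2 = 2.73231 years.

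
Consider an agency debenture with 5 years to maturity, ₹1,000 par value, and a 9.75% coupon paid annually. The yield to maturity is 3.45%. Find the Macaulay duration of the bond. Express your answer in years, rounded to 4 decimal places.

Periodic yield y = 0.0345. Discount each cash flow and weight by its year:
  t   CF        PV=CF/(1+0.0345)^t    t·PV
  1        97.50        94.2484        94.2484
  2        97.50        91.1053       182.2106
  3        97.50        88.0670       264.2010
  4        97.50        85.1300       340.5200
  5     1,097.50       926.3008     4,631.5042
  Σ                  1,284.8515     5,512.6841
Price P = Σ PV = 1,284.8515.
Macaulay duration = Σ(t·PV) / P = 5,512.6841 / 1,284.8515 = 4.29052 years.

4.2905 years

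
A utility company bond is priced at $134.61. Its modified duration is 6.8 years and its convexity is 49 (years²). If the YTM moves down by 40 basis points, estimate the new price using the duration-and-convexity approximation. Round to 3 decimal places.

Duration effect: -D_mod·Δy = -6.8 × (-0.004) = +0.027200
Convexity effect: ½·C·(Δy)² = 0.5 × 49 × (-0.004)² = +0.0003920
ΔP/P ≈ +0.027200 + 0.0003920 = +0.027592
New price ≈ 134.61 × (1 + 0.027592) = 138.32415912.

$138.324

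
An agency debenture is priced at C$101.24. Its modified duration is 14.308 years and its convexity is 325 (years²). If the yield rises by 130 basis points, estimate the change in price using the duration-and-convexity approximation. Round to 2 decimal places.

-C$16.05

Duration effect: -D_mod·Δy = -14.308 × (+0.013) = -0.186004
Convexity effect: ½·C·(Δy)² = 0.5 × 325 × (0.013)² = +0.0274625
ΔP/P ≈ -0.186004 + 0.0274625 = -0.1585415
ΔP ≈ 101.24 × (-0.1585415) = -16.05074146.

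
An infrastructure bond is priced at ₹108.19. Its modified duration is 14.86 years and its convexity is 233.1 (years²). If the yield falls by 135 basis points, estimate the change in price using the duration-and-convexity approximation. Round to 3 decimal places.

Duration effect: -D_mod·Δy = -14.86 × (-0.0135) = +0.200610
Convexity effect: ½·C·(Δy)² = 0.5 × 233.1 × (-0.0135)² = +0.0212412375
ΔP/P ≈ +0.200610 + 0.0212412375 = +0.2218512375
ΔP ≈ 108.19 × (+0.2218512375) = +24.002085385125.

+₹24.002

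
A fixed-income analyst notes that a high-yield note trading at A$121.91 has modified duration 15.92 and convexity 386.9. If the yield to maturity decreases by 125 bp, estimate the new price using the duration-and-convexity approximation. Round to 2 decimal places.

Duration effect: -D_mod·Δy = -15.92 × (-0.0125) = +0.199000
Convexity effect: ½·C·(Δy)² = 0.5 × 386.9 × (-0.0125)² = +0.0302265625
ΔP/P ≈ +0.199000 + 0.0302265625 = +0.2292265625
New price ≈ 121.91 × (1 + 0.2292265625) = 149.855010234375.

A$149.86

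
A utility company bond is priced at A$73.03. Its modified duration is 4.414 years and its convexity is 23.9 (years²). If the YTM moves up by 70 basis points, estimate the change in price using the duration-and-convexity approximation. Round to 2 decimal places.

-A$2.21

Duration effect: -D_mod·Δy = -4.414 × (+0.007) = -0.030898
Convexity effect: ½·C·(Δy)² = 0.5 × 23.9 × (0.007)² = +0.00058555
ΔP/P ≈ -0.030898 + 0.00058555 = -0.03031245
ΔP ≈ 73.03 × (-0.03031245) = -2.2137182235.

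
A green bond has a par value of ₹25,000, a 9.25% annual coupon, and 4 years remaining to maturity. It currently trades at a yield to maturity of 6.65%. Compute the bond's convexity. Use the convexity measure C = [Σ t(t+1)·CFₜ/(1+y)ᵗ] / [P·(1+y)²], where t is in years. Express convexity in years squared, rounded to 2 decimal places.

With y = 0.0665:
  t   CF        PV=CF/(1+0.0665)^t    t·PV        t(t+1)·PV
  1     2,312.50     2,168.3075     2,168.3075       4,336.6151
  2     2,312.50     2,033.1060     4,066.2120      12,198.6360
  3     2,312.50     1,906.3347     5,719.0042      22,876.0169
  4    27,312.50    21,111.4477    84,445.7907     422,228.9535
  Σ                 27,219.1960    96,399.3145     461,640.2214
P = 27,219.1960.
Convexity = Σ t(t+1)·PV / [P·(1+y)²] = 461,640.2214 / (27,219.1960 × 1.137422) = 14.91100.

14.91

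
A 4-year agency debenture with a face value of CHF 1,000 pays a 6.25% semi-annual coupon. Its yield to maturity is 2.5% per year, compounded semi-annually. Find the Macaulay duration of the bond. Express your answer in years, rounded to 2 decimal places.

Periodic yield y = 0.0125. Discount each cash flow and weight by its period:
  t   CF        PV=CF/(1+0.0125)^t    t·PV
  1        31.25        30.8642        30.8642
  2        31.25        30.4832        60.9663
  3        31.25        30.1068        90.3205
  4        31.25        29.7351       118.9405
  5        31.25        29.3680       146.8402
  6        31.25        29.0055       174.0328
  7        31.25        28.6474       200.5316
  8     1,031.25       933.6921     7,469.5372
  Σ                  1,141.9023     8,292.0333
Price P = Σ PV = 1,141.9023.
Macaulay duration = Σ(t·PV) / P = 8,292.0333 / 1,141.9023 = 7.26160 half-year periods.
In years: 7.26160 / 2 = 3.63080 years.

3.63 years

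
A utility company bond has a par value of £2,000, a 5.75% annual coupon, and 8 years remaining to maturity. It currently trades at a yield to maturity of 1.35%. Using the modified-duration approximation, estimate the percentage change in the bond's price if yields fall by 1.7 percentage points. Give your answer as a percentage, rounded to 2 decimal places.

+11.47%

Periodic yield y = 0.0135. Modified duration first:
  t   CF        PV=CF/(1+0.0135)^t    t·PV
  1       115.00       113.4682       113.4682
  2       115.00       111.9568       223.9135
  3       115.00       110.4655       331.3964
  4       115.00       108.9941       435.9762
  5       115.00       107.5422       537.7112
  6       115.00       106.1098       636.6585
  7       115.00       104.6964       732.8745
  8     2,115.00     1,899.8545    15,198.8362
  Σ                  2,663.0874    18,210.8348
P = 2,663.0874; D_Mac = 6.83824 yrs; D_mod = 6.83824/(1+0.0135) = 6.74716 yrs.
ΔP/P ≈ -D_mod · Δy = -6.74716 × (-0.017) = +0.114702 = +11.4702%.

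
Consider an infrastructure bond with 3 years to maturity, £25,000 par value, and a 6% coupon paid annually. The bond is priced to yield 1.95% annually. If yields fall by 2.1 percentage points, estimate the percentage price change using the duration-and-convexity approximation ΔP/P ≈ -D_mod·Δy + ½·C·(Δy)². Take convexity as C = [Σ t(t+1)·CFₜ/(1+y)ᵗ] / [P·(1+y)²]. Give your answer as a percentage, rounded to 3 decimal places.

+6.093%

With y = 0.0195:
  t   CF        PV=CF/(1+0.0195)^t    t·PV        t(t+1)·PV
  1     1,500.00     1,471.3095     1,471.3095       2,942.6189
  2     1,500.00     1,443.1677     2,886.3354       8,659.0062
  3    26,500.00    25,008.3008    75,024.9023     300,099.6090
  Σ                 27,922.7779    79,382.5471     311,701.2341
P = 27,922.7779; D_Mac = 2.84293 yrs; D_mod = 2.78855 yrs; C = 10.74003.
Duration effect: -2.78855 × (-0.021) = +0.058560
Convexity effect: 0.5 × 10.74003 × (-0.021)² = +0.0023682
ΔP/P ≈ +0.058560 + 0.0023682 = +0.060928 = +6.0928%.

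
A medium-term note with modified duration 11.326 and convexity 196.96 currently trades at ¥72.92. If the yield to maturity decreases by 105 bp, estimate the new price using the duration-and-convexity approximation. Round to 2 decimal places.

Duration effect: -D_mod·Δy = -11.326 × (-0.0105) = +0.118923
Convexity effect: ½·C·(Δy)² = 0.5 × 196.96 × (-0.0105)² = +0.01085742
ΔP/P ≈ +0.118923 + 0.01085742 = +0.12978042
New price ≈ 72.92 × (1 + 0.12978042) = 82.3835882264.

¥82.38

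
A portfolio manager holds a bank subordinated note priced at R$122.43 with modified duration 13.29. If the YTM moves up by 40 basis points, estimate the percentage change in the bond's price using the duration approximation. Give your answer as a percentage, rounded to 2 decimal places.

-5.32%

Duration approximation: ΔP/P ≈ -D_mod · Δy = -13.29 × (+0.004) = -0.053160.
As a percentage: -5.3160%.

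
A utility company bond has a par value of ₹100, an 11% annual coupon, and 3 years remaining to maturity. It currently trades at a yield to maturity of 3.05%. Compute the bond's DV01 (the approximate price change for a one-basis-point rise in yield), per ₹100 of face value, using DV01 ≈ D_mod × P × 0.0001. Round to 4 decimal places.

Periodic yield y = 0.0305.
  t   CF        PV=CF/(1+0.0305)^t    t·PV
  1        11.00        10.6744        10.6744
  2        11.00        10.3585        20.7170
  3       111.00       101.4329       304.2988
  Σ                    122.4659       335.6902
P = 122.4659; D_Mac = 2.74109 yrs; D_mod = 2.65996 yrs.
DV01 ≈ 2.65996 × 122.4659 × 0.0001 = 0.032575.

₹0.0326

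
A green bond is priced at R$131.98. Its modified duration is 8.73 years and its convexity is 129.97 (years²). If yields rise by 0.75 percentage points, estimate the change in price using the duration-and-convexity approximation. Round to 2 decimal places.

Duration effect: -D_mod·Δy = -8.73 × (+0.0075) = -0.065475
Convexity effect: ½·C·(Δy)² = 0.5 × 129.97 × (0.0075)² = +0.00365540625
ΔP/P ≈ -0.065475 + 0.00365540625 = -0.06181959375
ΔP ≈ 131.98 × (-0.06181959375) = -8.158949983125.

-R$8.16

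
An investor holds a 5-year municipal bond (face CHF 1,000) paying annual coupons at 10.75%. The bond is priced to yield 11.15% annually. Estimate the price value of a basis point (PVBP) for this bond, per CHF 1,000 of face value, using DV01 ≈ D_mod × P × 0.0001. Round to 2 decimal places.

CHF 0.36

Periodic yield y = 0.1115.
  t   CF        PV=CF/(1+0.1115)^t    t·PV
  1       107.50        96.7161        96.7161
  2       107.50        87.0141       174.0282
  3       107.50        78.2853       234.8558
  4       107.50        70.4321       281.7284
  5     1,107.50       652.8244     3,264.1222
  Σ                    985.2720     4,051.4507
P = 985.2720; D_Mac = 4.11201 yrs; D_mod = 3.69952 yrs.
DV01 ≈ 3.69952 × 985.2720 × 0.0001 = 0.364503.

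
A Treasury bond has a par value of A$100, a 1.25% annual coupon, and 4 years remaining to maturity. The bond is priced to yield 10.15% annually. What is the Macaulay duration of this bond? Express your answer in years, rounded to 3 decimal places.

Periodic yield y = 0.1015. Discount each cash flow and weight by its year:
  t   CF        PV=CF/(1+0.1015)^t    t·PV
  1         1.25         1.1348         1.1348
  2         1.25         1.0302         2.0605
  3         1.25         0.9353         2.8059
  4       101.25        68.7792       275.1167
  Σ                     71.8796       281.1180
Price P = Σ PV = 71.8796.
Macaulay duration = Σ(t·PV) / P = 281.1180 / 71.8796 = 3.91096 years.

3.911 years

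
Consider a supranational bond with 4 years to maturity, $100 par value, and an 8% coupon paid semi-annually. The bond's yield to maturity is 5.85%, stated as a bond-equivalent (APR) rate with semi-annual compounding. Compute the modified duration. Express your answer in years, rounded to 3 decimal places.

Periodic yield y = 0.02925. First find Macaulay duration:
  t   CF        PV=CF/(1+0.02925)^t    t·PV
  1         4.00         3.8863         3.8863
  2         4.00         3.7759         7.5518
  3         4.00         3.6686        11.0057
  4         4.00         3.5643        14.2573
  5         4.00         3.4630        17.3151
  6         4.00         3.3646        20.1877
  7         4.00         3.2690        22.8829
  8       104.00        82.5784       660.6270
  Σ                    107.5701       757.7138
P = 107.5701; Macaulay duration = 757.7138 / 107.5701 = 7.04391 half-year periods = 3.52195 years.
Modified duration = D_Mac / (1 + y) = 3.52195 / 1.02925 = 3.42186 years.

3.422 years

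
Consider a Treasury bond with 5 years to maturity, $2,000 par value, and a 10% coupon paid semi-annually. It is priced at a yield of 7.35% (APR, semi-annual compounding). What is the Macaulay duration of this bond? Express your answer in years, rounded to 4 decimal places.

4.1087 years

Periodic yield y = 0.03675. Discount each cash flow and weight by its period:
  t   CF        PV=CF/(1+0.03675)^t    t·PV
  1       100.00        96.4553        96.4553
  2       100.00        93.0362       186.0724
  3       100.00        89.7383       269.2149
  4       100.00        86.5573       346.2293
  5       100.00        83.4891       417.4455
  6       100.00        80.5296       483.1778
  7       100.00        77.6751       543.7255
  8       100.00        74.9217       599.3736
  9       100.00        72.2659       650.3934
  10    2,100.00     1,463.7903    14,637.9026
  Σ                  2,218.4588    18,229.9904
Price P = Σ PV = 2,218.4588.
Macaulay duration = Σ(t·PV) / P = 18,229.9904 / 2,218.4588 = 8.21741 half-year periods.
In years: 8.21741 / 2 = 4.10871 years.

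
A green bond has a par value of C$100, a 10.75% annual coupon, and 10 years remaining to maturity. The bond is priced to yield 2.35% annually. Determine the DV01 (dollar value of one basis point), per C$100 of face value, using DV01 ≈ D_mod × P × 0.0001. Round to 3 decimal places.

Periodic yield y = 0.0235.
  t   CF        PV=CF/(1+0.0235)^t    t·PV
  1        10.75        10.5032        10.5032
  2        10.75        10.2620        20.5240
  3        10.75        10.0264        30.0792
  4        10.75         9.7962        39.1847
  5        10.75         9.5713        47.8563
  6        10.75         9.3515        56.1090
  7        10.75         9.1368        63.9575
  8        10.75         8.9270        71.4160
  9        10.75         8.7220        78.4983
  10      110.75        87.7941       877.9409
  Σ                    174.0905     1,296.0692
P = 174.0905; D_Mac = 7.44480 yrs; D_mod = 7.27387 yrs.
DV01 ≈ 7.27387 × 174.0905 × 0.0001 = 0.126631.

C$0.127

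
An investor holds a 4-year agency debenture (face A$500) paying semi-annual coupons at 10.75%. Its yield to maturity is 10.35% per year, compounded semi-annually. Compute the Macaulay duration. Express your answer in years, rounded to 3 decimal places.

3.359 years

Periodic yield y = 0.05175. Discount each cash flow and weight by its period:
  t   CF        PV=CF/(1+0.05175)^t    t·PV
  1       26.875        25.5527        25.5527
  2       26.875        24.2954        48.5907
  3       26.875        23.0999        69.2998
  4       26.875        21.9633        87.8534
  5       26.875        20.8827       104.4133
  6       26.875        19.8552       119.1309
  7       26.875        18.8782       132.1475
  8      526.875       351.8904     2,815.1232
  Σ                    506.4177     3,402.1116
Price P = Σ PV = 506.4177.
Macaulay duration = Σ(t·PV) / P = 3,402.1116 / 506.4177 = 6.71799 half-year periods.
In years: 6.71799 / 2 = 3.35900 years.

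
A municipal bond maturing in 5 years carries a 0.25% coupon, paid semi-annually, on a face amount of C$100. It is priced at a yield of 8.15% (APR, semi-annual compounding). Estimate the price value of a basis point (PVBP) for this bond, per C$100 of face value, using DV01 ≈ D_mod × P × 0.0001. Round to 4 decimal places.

Periodic yield y = 0.04075.
  t   CF        PV=CF/(1+0.04075)^t    t·PV
  1        0.125         0.1201         0.1201
  2        0.125         0.1154         0.2308
  3        0.125         0.1109         0.3327
  4        0.125         0.1065         0.4262
  5        0.125         0.1024         0.5119
  6        0.125         0.0984         0.5902
  7        0.125         0.0945         0.6616
  8        0.125         0.0908         0.7265
  9        0.125         0.0873         0.7853
  10     100.125        67.1550       671.5500
  Σ                     68.0812       675.9351
P = 68.0812; D_Mac = 9.92836 half-year periods = 4.96418 yrs; D_mod = 4.76981 yrs.
DV01 ≈ 4.76981 × 68.0812 × 0.0001 = 0.032473.

C$0.0325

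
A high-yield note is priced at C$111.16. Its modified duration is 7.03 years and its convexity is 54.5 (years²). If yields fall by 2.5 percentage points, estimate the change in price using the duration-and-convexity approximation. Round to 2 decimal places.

+C$21.43

Duration effect: -D_mod·Δy = -7.03 × (-0.025) = +0.175750
Convexity effect: ½·C·(Δy)² = 0.5 × 54.5 × (-0.025)² = +0.01703125
ΔP/P ≈ +0.175750 + 0.01703125 = +0.19278125
ΔP ≈ 111.16 × (+0.19278125) = +21.42956375.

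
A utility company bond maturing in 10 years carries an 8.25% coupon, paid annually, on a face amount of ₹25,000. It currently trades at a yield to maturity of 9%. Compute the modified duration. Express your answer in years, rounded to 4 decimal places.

6.5196 years

Periodic yield y = 0.09. First find Macaulay duration:
  t   CF        PV=CF/(1+0.09)^t    t·PV
  1     2,062.50     1,892.2018     1,892.2018
  2     2,062.50     1,735.9650     3,471.9300
  3     2,062.50     1,592.6284     4,777.8853
  4     2,062.50     1,461.1270     5,844.5080
  5     2,062.50     1,340.4835     6,702.4174
  6     2,062.50     1,229.8014     7,378.8082
  7     2,062.50     1,128.2581     7,897.8069
  8     2,062.50     1,035.0992     8,280.7936
  9     2,062.50       949.6323     8,546.6907
  10   27,062.50    11,431.4925   114,314.9246
  Σ                 23,796.6892   169,107.9665
P = 23,796.6892; Macaulay duration = 169,107.9665 / 23,796.6892 = 7.10637 years.
Modified duration = D_Mac / (1 + y) = 7.10637 / 1.09 = 6.51960 years.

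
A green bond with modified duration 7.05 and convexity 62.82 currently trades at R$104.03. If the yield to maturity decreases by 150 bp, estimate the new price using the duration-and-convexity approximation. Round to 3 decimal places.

R$115.766

Duration effect: -D_mod·Δy = -7.05 × (-0.015) = +0.105750
Convexity effect: ½·C·(Δy)² = 0.5 × 62.82 × (-0.015)² = +0.00706725
ΔP/P ≈ +0.105750 + 0.00706725 = +0.11281725
New price ≈ 104.03 × (1 + 0.11281725) = 115.7663785175.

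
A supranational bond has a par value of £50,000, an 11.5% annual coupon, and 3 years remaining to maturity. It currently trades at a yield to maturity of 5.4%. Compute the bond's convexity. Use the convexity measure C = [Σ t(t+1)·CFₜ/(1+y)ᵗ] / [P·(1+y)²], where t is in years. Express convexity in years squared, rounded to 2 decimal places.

With y = 0.054:
  t   CF        PV=CF/(1+0.054)^t    t·PV        t(t+1)·PV
  1     5,750.00     5,455.4080     5,455.4080      10,910.8159
  2     5,750.00     5,175.9089    10,351.8178      31,055.4533
  3    55,750.00    47,612.7251   142,838.1754     571,352.7015
  Σ                 58,244.0420   158,645.4011     613,318.9707
P = 58,244.0420.
Convexity = Σ t(t+1)·PV / [P·(1+y)²] = 613,318.9707 / (58,244.0420 × 1.110916) = 9.47881.

9.48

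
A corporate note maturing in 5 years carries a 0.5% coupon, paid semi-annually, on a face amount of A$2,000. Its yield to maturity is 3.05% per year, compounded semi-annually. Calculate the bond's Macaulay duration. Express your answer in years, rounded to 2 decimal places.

Periodic yield y = 0.01525. Discount each cash flow and weight by its period:
  t   CF        PV=CF/(1+0.01525)^t    t·PV
  1         5.00         4.9249         4.9249
  2         5.00         4.8509         9.7018
  3         5.00         4.7781        14.3342
  4         5.00         4.7063        18.8251
  5         5.00         4.6356        23.1779
  6         5.00         4.5660        27.3958
  7         5.00         4.4974        31.4816
  8         5.00         4.4298        35.4386
  9         5.00         4.3633        39.2695
  10    2,005.00     1,723.3933    17,233.9328
  Σ                  1,765.1455    17,438.4822
Price P = Σ PV = 1,765.1455.
Macaulay duration = Σ(t·PV) / P = 17,438.4822 / 1,765.1455 = 9.87935 half-year periods.
In years: 9.87935 / 2 = 4.93967 years.

4.94 years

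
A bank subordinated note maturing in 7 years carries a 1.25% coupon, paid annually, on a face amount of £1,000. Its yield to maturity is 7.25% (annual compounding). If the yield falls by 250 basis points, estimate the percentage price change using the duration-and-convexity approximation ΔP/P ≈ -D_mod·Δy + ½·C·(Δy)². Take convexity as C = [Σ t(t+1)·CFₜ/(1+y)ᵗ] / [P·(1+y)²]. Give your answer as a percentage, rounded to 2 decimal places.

+17.00%

With y = 0.0725:
  t   CF        PV=CF/(1+0.0725)^t    t·PV        t(t+1)·PV
  1        12.50        11.6550        11.6550          23.3100
  2        12.50        10.8671        21.7343          65.2029
  3        12.50        10.1325        30.3976         121.5904
  4        12.50         9.4476        37.7903         188.9517
  5        12.50         8.8089        44.0447         264.2681
  6        12.50         8.2135        49.2808         344.9654
  7     1,012.50       620.3173     4,342.2214      34,737.7714
  Σ                    679.4420     4,537.1241      35,746.0599
P = 679.4420; D_Mac = 6.67772 yrs; D_mod = 6.22631 yrs; C = 45.73842.
Duration effect: -6.22631 × (-0.025) = +0.155658
Convexity effect: 0.5 × 45.73842 × (-0.025)² = +0.0142933
ΔP/P ≈ +0.155658 + 0.0142933 = +0.169951 = +16.9951%.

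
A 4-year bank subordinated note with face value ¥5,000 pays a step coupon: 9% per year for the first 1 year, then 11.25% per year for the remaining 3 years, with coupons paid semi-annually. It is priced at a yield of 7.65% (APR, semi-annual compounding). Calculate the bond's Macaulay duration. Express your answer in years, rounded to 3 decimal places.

3.422 years

Periodic yield y = 0.03825. Discount each cash flow and weight by its period:
  t   CF        PV=CF/(1+0.03825)^t    t·PV
  1       225.00       216.7108       216.7108
  2       225.00       208.7270       417.4540
  3       281.25       251.2967       753.8900
  4       281.25       242.0387       968.1547
  5       281.25       233.1218     1,165.6089
  6       281.25       224.5334     1,347.2002
  7       281.25       216.2614     1,513.8296
  8     5,281.25     3,911.3007    31,290.4058
  Σ                  5,503.9904    37,673.2539
Price P = Σ PV = 5,503.9904.
Macaulay duration = Σ(t·PV) / P = 37,673.2539 / 5,503.9904 = 6.84472 half-year periods.
In years: 6.84472 / 2 = 3.42236 years.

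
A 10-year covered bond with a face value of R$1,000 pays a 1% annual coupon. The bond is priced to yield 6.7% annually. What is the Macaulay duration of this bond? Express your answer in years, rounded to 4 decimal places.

Periodic yield y = 0.067. Discount each cash flow and weight by its year:
  t   CF        PV=CF/(1+0.067)^t    t·PV
  1        10.00         9.3721         9.3721
  2        10.00         8.7836        17.5671
  3        10.00         8.2320        24.6961
  4        10.00         7.7151        30.8605
  5        10.00         7.2307        36.1533
  6        10.00         6.7766        40.6598
  7        10.00         6.3511        44.4577
  8        10.00         5.9523        47.6184
  9        10.00         5.5785        50.2068
  10    1,010.00       528.0526     5,280.5259
  Σ                    594.0446     5,582.1176
Price P = Σ PV = 594.0446.
Macaulay duration = Σ(t·PV) / P = 5,582.1176 / 594.0446 = 9.39680 years.

9.3968 years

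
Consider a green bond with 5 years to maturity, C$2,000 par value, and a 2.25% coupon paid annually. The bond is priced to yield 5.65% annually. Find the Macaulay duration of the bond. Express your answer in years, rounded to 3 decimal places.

Periodic yield y = 0.0565. Discount each cash flow and weight by its year:
  t   CF        PV=CF/(1+0.0565)^t    t·PV
  1        45.00        42.5935        42.5935
  2        45.00        40.3156        80.6313
  3        45.00        38.1596       114.4789
  4        45.00        36.1189       144.4756
  5     2,045.00     1,553.6236     7,768.1179
  Σ                  1,710.8112     8,150.2971
Price P = Σ PV = 1,710.8112.
Macaulay duration = Σ(t·PV) / P = 8,150.2971 / 1,710.8112 = 4.76400 years.

4.764 years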